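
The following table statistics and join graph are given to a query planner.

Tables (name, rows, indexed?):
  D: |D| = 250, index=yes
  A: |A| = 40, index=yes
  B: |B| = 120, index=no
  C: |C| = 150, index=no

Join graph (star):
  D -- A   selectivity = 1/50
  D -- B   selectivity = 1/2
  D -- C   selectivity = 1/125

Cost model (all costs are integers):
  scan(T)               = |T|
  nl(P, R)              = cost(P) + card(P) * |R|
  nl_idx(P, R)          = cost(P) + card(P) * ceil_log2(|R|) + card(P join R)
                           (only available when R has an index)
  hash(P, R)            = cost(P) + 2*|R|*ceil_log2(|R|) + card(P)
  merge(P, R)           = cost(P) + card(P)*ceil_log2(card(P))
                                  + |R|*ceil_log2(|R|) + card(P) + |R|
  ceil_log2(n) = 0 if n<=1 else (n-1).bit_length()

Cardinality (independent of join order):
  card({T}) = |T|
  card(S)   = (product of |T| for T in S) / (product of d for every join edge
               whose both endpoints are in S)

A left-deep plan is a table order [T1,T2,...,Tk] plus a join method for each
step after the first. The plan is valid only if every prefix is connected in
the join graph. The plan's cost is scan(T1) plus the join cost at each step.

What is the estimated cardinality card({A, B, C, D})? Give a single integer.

14400

Tables in S: A(40), B(120), C(150), D(250)
Edges inside S: D-A(d=50), D-B(d=2), D-C(d=125)
numerator = 40 * 120 * 150 * 250 = 180000000
denominator = 50 * 2 * 125 = 12500
card(S) = 180000000 / 12500 = 14400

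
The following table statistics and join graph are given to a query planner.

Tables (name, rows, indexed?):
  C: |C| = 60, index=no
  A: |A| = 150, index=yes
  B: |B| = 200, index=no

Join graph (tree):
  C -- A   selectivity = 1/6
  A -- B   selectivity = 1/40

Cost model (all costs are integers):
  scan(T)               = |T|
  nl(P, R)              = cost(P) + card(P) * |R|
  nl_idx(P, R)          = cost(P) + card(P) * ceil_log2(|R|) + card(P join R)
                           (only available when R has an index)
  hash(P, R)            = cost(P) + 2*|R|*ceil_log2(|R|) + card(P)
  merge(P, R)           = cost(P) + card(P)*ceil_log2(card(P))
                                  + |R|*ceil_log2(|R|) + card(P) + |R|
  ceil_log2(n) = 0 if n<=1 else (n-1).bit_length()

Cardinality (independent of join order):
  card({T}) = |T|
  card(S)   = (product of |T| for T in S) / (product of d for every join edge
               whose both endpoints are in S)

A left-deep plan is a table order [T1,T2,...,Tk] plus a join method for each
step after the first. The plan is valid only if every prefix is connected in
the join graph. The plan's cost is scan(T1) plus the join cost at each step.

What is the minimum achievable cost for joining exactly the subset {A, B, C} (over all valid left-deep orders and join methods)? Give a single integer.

4020

Selinger DP over subsets of {A,B,C}:
  {C}: scan cost=60, card=60
  {A}: scan cost=150, card=150
  {B}: scan cost=200, card=200
  {AC}: card=1500; try (C,hash)→1020, (A,merge)→1830, (C,merge)→1920, (A,nl_idx)→2040, (A,hash)→2520, (A,nl)→9060 …(+1); best=1020 via (C,hash)
  {AB}: card=750; try (A,nl_idx)→2550, (A,hash)→2800, (B,merge)→3300, (A,merge)→3350, (B,hash)→3500, (B,nl)→30150 …(+1); best=2550 via (A,nl_idx)
  {ABC}: card=7500; try (C,hash)→4020, (B,hash)→5720, (C,merge)→11220, (B,merge)→20820, (C,nl)→47550, (B,nl)→301020; best=4020 via (C,hash)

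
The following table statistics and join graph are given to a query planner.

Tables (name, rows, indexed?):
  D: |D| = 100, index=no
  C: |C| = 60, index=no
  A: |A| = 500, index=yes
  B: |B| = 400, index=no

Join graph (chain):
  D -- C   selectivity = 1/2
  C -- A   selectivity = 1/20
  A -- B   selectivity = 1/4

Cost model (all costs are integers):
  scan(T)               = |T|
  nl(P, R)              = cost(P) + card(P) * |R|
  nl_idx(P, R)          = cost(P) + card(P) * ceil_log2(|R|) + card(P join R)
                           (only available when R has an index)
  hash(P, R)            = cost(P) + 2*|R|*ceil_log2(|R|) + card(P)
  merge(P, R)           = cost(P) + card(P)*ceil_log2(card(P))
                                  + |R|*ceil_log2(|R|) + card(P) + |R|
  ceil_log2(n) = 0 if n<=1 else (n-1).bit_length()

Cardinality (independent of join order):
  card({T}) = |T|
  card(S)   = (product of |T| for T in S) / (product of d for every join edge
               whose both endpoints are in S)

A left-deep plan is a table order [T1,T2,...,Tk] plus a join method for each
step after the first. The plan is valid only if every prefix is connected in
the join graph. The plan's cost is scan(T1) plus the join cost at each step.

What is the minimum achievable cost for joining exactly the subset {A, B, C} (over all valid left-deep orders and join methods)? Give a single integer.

Selinger DP over subsets of {A,B,C}:
  {C}: scan cost=60, card=60
  {A}: scan cost=500, card=500
  {B}: scan cost=400, card=400
  {AC}: card=1500; try (C,hash)→1720, (A,nl_idx)→2100, (A,merge)→5480, (C,merge)→5920, (A,hash)→9120, (A,nl)→30060 …(+1); best=1720 via (C,hash)
  {AB}: card=50000; try (B,hash)→8200, (A,merge)→9400, (B,merge)→9500, (A,hash)→9800, (A,nl_idx)→54000, (A,nl)→200400 …(+1); best=8200 via (B,hash)
  {ABC}: card=150000; try (B,hash)→10420, (B,merge)→23720, (C,hash)→58920, (B,nl)→601720, (C,merge)→858620, (C,nl)→3008200; best=10420 via (B,hash)

10420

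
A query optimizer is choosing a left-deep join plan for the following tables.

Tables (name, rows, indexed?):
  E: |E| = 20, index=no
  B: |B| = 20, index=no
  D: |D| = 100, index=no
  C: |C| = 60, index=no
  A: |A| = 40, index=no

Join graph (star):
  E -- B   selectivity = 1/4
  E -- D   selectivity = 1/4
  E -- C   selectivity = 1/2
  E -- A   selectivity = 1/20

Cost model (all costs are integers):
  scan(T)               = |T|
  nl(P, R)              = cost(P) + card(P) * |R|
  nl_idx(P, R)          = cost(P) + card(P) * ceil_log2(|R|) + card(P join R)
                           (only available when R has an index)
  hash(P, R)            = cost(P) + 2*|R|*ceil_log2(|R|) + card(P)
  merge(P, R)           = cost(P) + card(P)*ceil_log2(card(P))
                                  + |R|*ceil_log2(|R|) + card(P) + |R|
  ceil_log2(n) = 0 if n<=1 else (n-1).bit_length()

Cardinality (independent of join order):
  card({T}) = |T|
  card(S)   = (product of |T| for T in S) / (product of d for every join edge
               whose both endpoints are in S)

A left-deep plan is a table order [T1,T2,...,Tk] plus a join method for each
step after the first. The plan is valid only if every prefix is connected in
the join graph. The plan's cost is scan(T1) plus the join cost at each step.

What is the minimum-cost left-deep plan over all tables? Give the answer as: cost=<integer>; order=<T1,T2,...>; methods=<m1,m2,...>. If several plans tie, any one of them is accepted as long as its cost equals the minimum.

cost=7840; order=A,E,B,D,C; methods=hash,hash,hash,hash

Selinger DP (subsets sized 1..n):
  {E}: scan cost=20, card=20
  {B}: scan cost=20, card=20
  {D}: scan cost=100, card=100
  {C}: scan cost=60, card=60
  {A}: scan cost=40, card=40
  {BE}: card=100; try (E,hash)→240, (B,hash)→240, (E,merge)→260, (B,merge)→260, (E,nl)→420, (B,nl)→420; best=240 via (E,hash)
  {DE}: card=500; try (E,hash)→400, (D,merge)→940, (E,merge)→1020, (D,hash)→1440, (D,nl)→2020, (E,nl)→2100; best=400 via (E,hash)
  {CE}: card=600; try (E,hash)→320, (C,merge)→560, (E,merge)→600, (C,hash)→760, (C,nl)→1220, (E,nl)→1260; best=320 via (E,hash)
  {AE}: card=40; try (E,hash)→280, (A,merge)→420, (E,merge)→440, (A,hash)→520, (A,nl)→820, (E,nl)→840; best=280 via (E,hash)
  {BDE}: card=2500; try (B,hash)→1100, (D,hash)→1740, (D,merge)→1840, (B,merge)→5520, (D,nl)→10240, (B,nl)→10400; best=1100 via (B,hash)
  {BCE}: card=3000; try (C,hash)→1060, (B,hash)→1120, (C,merge)→1460, (C,nl)→6240, (B,merge)→7040, (B,nl)→12320; best=1060 via (C,hash)
  {ABE}: card=200; try (B,hash)→520, (B,merge)→680, (A,hash)→820, (B,nl)→1080, (A,merge)→1320, (A,nl)→4240; best=520 via (B,hash)
  {CDE}: card=15000; try (C,hash)→1620, (D,hash)→2320, (C,merge)→5820, (D,merge)→7720, (C,nl)→30400, (D,nl)→60320; best=1620 via (C,hash)
  {ADE}: card=1000; try (D,merge)→1360, (A,hash)→1380, (D,hash)→1720, (D,nl)→4280, (A,merge)→5680, (A,nl)→20400; best=1360 via (D,merge)
  {ACE}: card=1200; try (C,merge)→980, (C,hash)→1040, (A,hash)→1400, (C,nl)→2680, (A,merge)→7200, (A,nl)→24320; best=980 via (C,merge)
  {BCDE}: card=75000; try (C,hash)→4320, (D,hash)→5460, (B,hash)→16820, (C,merge)→34020, (D,merge)→40860, (C,nl)→151100 …(+3); best=4320 via (C,hash)
  {ABDE}: card=5000; try (D,hash)→2120, (B,hash)→2560, (D,merge)→3120, (A,hash)→4080, (B,merge)→12480, (D,nl)→20520 …(+3); best=2120 via (D,hash)
  {ABCE}: card=6000; try (C,hash)→1440, (B,hash)→2380, (C,merge)→2740, (A,hash)→4540, (C,nl)→12520, (B,merge)→15500 …(+3); best=1440 via (C,hash)
  {ACDE}: card=30000; try (C,hash)→3080, (D,hash)→3580, (C,merge)→12780, (D,merge)→16180, (A,hash)→17100, (C,nl)→61360 …(+3); best=3080 via (C,hash)
  {ABCDE}: card=150000; try (C,hash)→7840, (D,hash)→8840, (B,hash)→33280, (C,merge)→72540, (A,hash)→79800, (D,merge)→86240 …(+6); best=7840 via (C,hash)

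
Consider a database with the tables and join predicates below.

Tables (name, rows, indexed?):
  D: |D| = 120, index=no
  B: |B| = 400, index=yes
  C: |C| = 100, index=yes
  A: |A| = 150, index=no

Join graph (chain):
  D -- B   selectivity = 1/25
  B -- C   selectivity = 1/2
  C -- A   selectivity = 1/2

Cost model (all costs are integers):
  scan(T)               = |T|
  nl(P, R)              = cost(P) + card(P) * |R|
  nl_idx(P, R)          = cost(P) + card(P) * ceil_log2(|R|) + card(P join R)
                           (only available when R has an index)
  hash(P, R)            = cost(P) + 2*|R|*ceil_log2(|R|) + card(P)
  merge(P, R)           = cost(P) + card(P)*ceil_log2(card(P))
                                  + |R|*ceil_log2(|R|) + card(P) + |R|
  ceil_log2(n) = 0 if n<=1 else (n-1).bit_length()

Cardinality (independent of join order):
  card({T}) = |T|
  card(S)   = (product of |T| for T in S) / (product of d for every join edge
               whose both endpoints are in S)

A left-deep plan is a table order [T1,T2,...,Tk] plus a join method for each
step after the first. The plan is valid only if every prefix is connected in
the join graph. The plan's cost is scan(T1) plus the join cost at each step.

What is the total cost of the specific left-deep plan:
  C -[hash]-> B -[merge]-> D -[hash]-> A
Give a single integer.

426760

step 1: scan C: cost=100, card=100
step 2: join B via hash
    card(P join B) = 100*400/(2) = 20000
    cost = 100 + 2*400*9 + 100 = 7400
step 3: join D via merge
    card(P join D) = 20000*120/(25) = 96000
    cost = 7400 + 20000*15 + 120*7 + 20000 + 120 = 328360
step 4: join A via hash
    card(P join A) = 96000*150/(2) = 7200000
    cost = 328360 + 2*150*8 + 96000 = 426760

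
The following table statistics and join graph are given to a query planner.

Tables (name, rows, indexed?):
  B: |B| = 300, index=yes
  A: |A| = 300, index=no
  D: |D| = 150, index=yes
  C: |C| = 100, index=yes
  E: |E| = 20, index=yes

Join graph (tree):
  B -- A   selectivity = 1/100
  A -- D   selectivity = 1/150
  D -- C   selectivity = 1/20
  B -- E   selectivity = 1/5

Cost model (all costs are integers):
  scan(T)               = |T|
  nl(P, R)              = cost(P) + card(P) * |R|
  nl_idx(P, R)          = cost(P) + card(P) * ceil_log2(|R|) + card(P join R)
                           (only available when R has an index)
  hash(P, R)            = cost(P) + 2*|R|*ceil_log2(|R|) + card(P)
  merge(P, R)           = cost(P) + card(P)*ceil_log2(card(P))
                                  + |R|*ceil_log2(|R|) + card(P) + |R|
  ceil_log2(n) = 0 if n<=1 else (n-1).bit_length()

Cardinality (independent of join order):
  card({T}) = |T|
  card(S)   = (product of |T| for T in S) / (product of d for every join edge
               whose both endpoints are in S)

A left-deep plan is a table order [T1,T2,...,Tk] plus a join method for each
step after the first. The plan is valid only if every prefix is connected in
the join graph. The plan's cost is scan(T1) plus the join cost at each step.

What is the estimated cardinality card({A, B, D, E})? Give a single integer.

Tables in S: A(300), B(300), D(150), E(20)
Edges inside S: B-A(d=100), A-D(d=150), B-E(d=5)
numerator = 300 * 300 * 150 * 20 = 270000000
denominator = 100 * 150 * 5 = 75000
card(S) = 270000000 / 75000 = 3600

3600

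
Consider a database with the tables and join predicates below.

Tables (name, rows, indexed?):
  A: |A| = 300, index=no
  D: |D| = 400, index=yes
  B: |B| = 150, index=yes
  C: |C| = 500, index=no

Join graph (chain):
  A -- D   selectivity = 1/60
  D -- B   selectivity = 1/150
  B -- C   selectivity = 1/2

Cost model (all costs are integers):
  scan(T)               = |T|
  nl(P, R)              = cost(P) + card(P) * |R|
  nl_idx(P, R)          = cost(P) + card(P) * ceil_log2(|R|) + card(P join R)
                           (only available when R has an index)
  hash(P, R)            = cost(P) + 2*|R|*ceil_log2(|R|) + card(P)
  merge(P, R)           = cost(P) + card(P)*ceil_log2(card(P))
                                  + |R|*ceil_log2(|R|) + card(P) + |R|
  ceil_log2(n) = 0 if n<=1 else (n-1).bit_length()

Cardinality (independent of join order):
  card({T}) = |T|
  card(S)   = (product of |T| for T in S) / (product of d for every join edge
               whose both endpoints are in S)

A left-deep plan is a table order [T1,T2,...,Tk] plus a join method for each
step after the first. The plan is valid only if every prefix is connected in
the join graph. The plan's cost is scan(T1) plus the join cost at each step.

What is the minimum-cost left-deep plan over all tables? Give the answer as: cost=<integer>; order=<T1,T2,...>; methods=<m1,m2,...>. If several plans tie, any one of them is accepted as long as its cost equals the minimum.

Selinger DP (subsets sized 1..n):
  {A}: scan cost=300, card=300
  {D}: scan cost=400, card=400
  {B}: scan cost=150, card=150
  {C}: scan cost=500, card=500
  {AD}: card=2000; try (D,nl_idx)→5000, (A,hash)→6200, (D,merge)→7300, (A,merge)→7400, (D,hash)→7800, (D,nl)→120300 …(+1); best=5000 via (D,nl_idx)
  {BD}: card=400; try (D,nl_idx)→1900, (B,hash)→3200, (B,nl_idx)→4000, (D,merge)→5500, (B,merge)→5750, (D,hash)→7500 …(+2); best=1900 via (D,nl_idx)
  {BC}: card=37500; try (B,hash)→3400, (C,merge)→6500, (B,merge)→6850, (C,hash)→9300, (B,nl_idx)→42000, (C,nl)→75150 …(+1); best=3400 via (B,hash)
  {ABD}: card=2000; try (A,hash)→7700, (A,merge)→8900, (B,hash)→9400, (B,nl_idx)→23000, (B,merge)→30350, (A,nl)→121900 …(+1); best=7700 via (A,hash)
  {BCD}: card=100000; try (C,merge)→10900, (C,hash)→11300, (D,hash)→48100, (C,nl)→201900, (D,nl_idx)→440900, (D,merge)→644900 …(+1); best=10900 via (C,merge)
  {ABCD}: card=500000; try (C,hash)→18700, (C,merge)→36700, (A,hash)→116300, (C,nl)→1007700, (A,merge)→1813900, (A,nl)→30010900; best=18700 via (C,hash)

cost=18700; order=B,D,A,C; methods=nl_idx,hash,hash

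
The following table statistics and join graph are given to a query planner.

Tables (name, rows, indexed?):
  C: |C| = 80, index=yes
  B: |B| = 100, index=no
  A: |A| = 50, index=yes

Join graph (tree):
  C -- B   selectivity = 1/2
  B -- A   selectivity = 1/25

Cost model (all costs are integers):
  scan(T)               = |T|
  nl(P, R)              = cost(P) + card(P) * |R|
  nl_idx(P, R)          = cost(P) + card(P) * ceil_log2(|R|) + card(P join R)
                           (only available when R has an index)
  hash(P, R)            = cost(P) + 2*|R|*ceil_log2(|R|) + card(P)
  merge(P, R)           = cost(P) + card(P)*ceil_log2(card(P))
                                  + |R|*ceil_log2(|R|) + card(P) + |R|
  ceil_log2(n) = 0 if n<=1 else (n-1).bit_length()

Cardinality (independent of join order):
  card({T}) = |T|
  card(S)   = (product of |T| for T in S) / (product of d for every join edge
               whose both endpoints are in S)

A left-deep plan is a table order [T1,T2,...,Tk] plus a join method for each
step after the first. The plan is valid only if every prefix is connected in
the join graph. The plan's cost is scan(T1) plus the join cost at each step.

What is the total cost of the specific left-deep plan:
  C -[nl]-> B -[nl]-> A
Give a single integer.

step 1: scan C: cost=80, card=80
step 2: join B via nl
    card(P join B) = 80*100/(2) = 4000
    cost = 80 + 80*100 = 8080
step 3: join A via nl
    card(P join A) = 4000*50/(25) = 8000
    cost = 8080 + 4000*50 = 208080

208080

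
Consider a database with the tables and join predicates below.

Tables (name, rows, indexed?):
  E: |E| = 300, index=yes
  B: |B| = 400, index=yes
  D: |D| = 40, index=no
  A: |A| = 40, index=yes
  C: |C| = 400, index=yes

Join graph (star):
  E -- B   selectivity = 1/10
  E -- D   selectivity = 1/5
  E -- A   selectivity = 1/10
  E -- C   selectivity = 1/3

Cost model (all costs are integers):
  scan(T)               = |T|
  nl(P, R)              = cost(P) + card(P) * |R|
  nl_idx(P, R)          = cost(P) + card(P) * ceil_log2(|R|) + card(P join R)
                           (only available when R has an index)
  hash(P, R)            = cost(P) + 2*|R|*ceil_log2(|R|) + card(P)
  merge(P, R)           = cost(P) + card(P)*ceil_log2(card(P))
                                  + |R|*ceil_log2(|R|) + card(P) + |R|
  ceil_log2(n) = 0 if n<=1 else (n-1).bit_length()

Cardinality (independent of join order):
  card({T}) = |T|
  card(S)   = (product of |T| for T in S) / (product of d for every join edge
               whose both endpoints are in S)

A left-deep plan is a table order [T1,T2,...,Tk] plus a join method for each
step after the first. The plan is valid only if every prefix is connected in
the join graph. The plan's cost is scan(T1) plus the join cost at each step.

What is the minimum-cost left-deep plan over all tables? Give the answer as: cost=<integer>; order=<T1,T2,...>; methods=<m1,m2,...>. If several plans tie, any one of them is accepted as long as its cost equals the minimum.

cost=410760; order=E,A,D,B,C; methods=hash,hash,hash,hash

Selinger DP (subsets sized 1..n):
  {E}: scan cost=300, card=300
  {B}: scan cost=400, card=400
  {D}: scan cost=40, card=40
  {A}: scan cost=40, card=40
  {C}: scan cost=400, card=400
  {BE}: card=12000; try (E,hash)→6200, (B,merge)→7300, (E,merge)→7400, (B,hash)→7800, (B,nl_idx)→15000, (E,nl_idx)→16000 …(+2); best=6200 via (E,hash)
  {DE}: card=2400; try (D,hash)→1080, (E,nl_idx)→2800, (E,merge)→3320, (D,merge)→3580, (E,hash)→5480, (E,nl)→12040 …(+1); best=1080 via (D,hash)
  {AE}: card=1200; try (A,hash)→1080, (E,nl_idx)→1600, (A,nl_idx)→3300, (E,merge)→3320, (A,merge)→3580, (E,hash)→5480 …(+2); best=1080 via (A,hash)
  {CE}: card=40000; try (E,hash)→6200, (C,merge)→7300, (E,merge)→7400, (C,hash)→7800, (C,nl_idx)→43000, (E,nl_idx)→44000 …(+2); best=6200 via (E,hash)
  {BDE}: card=96000; try (B,hash)→10680, (D,hash)→18680, (B,merge)→36280, (B,nl_idx)→118680, (D,merge)→186480, (D,nl)→486200 …(+1); best=10680 via (B,hash)
  {ABE}: card=48000; try (B,hash)→9480, (A,hash)→18680, (B,merge)→19480, (B,nl_idx)→59880, (A,nl_idx)→126200, (A,merge)→186480 …(+2); best=9480 via (B,hash)
  {BCE}: card=1600000; try (C,hash)→25400, (B,hash)→53400, (C,merge)→190200, (B,merge)→690200, (C,nl_idx)→1714200, (B,nl_idx)→1966200 …(+2); best=25400 via (C,hash)
  {ADE}: card=9600; try (D,hash)→2760, (A,hash)→3960, (D,merge)→15760, (A,nl_idx)→25080, (A,merge)→32560, (D,nl)→49080 …(+1); best=2760 via (D,hash)
  {CDE}: card=320000; try (C,hash)→10680, (C,merge)→36280, (D,hash)→46680, (C,nl_idx)→342680, (D,merge)→686480, (C,nl)→961080 …(+1); best=10680 via (C,hash)
  {ACE}: card=160000; try (C,hash)→9480, (C,merge)→19480, (A,hash)→46680, (C,nl_idx)→171880, (A,nl_idx)→406200, (C,nl)→481080 …(+2); best=9480 via (C,hash)
  {ABDE}: card=384000; try (B,hash)→19560, (D,hash)→57960, (A,hash)→107160, (B,merge)→150760, (B,nl_idx)→473160, (D,merge)→825760 …(+5); best=19560 via (B,hash)
  {BCDE}: card=12800000; try (C,hash)→113880, (B,hash)→337880, (D,hash)→1625880, (C,merge)→1742680, (B,merge)→6414680, (C,nl_idx)→13674680 …(+5); best=113880 via (C,hash)
  {ABCE}: card=6400000; try (C,hash)→64680, (B,hash)→176680, (C,merge)→829480, (A,hash)→1625880, (B,merge)→3053480, (C,nl_idx)→6841480 …(+6); best=64680 via (C,hash)
  {ACDE}: card=1280000; try (C,hash)→19560, (C,merge)→150760, (D,hash)→169960, (A,hash)→331160, (C,nl_idx)→1369160, (D,merge)→3049760 …(+5); best=19560 via (C,hash)
  {ABCDE}: card=51200000; try (C,hash)→410760, (B,hash)→1306760, (D,hash)→6465160, (C,merge)→7703560, (A,hash)→12914360, (B,merge)→28183560 …(+9); best=410760 via (C,hash)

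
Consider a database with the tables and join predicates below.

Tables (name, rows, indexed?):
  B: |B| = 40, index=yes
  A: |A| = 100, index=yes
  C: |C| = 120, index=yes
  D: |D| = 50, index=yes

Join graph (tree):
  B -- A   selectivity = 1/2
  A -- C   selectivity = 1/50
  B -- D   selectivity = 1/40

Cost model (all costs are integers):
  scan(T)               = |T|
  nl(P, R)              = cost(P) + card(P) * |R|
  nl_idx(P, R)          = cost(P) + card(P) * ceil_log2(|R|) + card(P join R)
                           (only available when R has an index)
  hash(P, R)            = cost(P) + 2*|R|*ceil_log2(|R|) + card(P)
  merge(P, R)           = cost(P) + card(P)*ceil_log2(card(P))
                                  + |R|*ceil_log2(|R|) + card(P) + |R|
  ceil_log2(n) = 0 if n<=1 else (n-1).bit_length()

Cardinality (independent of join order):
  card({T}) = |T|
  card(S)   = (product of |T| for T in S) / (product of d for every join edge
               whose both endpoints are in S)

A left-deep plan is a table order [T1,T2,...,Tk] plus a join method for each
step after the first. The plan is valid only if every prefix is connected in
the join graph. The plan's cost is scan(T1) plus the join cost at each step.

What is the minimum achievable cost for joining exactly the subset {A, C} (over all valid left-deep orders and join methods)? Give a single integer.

Selinger DP over subsets of {A,C}:
  {A}: scan cost=100, card=100
  {C}: scan cost=120, card=120
  {AC}: card=240; try (C,nl_idx)→1040, (A,nl_idx)→1200, (A,hash)→1640, (C,merge)→1860, (C,hash)→1880, (A,merge)→1880 …(+2); best=1040 via (C,nl_idx)

1040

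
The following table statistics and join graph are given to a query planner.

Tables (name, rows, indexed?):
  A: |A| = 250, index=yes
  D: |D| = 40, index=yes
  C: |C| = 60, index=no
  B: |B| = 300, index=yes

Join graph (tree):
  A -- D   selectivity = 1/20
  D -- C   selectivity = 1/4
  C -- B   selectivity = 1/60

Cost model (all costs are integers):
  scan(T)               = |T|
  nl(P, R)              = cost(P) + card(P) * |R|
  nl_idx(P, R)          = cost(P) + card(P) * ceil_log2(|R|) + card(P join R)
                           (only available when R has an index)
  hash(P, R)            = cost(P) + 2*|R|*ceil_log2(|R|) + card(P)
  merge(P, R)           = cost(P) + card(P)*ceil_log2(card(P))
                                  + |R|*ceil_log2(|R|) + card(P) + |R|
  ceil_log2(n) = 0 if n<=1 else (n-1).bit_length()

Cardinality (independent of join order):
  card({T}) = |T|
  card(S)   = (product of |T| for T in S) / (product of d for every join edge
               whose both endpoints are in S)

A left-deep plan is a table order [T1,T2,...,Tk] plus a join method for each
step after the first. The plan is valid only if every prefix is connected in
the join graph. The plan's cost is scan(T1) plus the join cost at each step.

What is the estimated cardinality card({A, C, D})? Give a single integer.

7500

Tables in S: A(250), C(60), D(40)
Edges inside S: A-D(d=20), D-C(d=4)
numerator = 250 * 60 * 40 = 600000
denominator = 20 * 4 = 80
card(S) = 600000 / 80 = 7500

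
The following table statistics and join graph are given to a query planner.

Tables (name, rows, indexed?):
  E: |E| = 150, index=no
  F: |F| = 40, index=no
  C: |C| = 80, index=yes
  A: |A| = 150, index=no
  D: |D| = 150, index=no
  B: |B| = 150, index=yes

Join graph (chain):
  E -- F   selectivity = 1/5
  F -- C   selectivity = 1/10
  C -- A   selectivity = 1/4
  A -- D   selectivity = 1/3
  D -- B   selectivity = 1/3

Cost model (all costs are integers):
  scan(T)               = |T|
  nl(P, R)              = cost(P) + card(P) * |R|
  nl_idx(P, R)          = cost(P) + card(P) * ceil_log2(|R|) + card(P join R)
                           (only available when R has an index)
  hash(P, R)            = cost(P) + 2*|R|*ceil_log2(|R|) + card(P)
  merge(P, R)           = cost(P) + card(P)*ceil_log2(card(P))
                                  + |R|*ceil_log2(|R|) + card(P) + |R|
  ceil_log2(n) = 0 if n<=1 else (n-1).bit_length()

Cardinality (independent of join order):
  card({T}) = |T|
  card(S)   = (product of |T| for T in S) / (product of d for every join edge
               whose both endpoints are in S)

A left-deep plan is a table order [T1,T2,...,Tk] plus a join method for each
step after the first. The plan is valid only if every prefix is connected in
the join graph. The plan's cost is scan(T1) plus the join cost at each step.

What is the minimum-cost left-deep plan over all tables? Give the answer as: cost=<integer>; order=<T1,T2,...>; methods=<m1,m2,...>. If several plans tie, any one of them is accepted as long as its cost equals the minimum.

Selinger DP (subsets sized 1..n):
  {E}: scan cost=150, card=150
  {F}: scan cost=40, card=40
  {C}: scan cost=80, card=80
  {A}: scan cost=150, card=150
  {D}: scan cost=150, card=150
  {B}: scan cost=150, card=150
  {EF}: card=1200; try (F,hash)→780, (E,merge)→1670, (F,merge)→1780, (E,hash)→2480, (E,nl)→6040, (F,nl)→6150; best=780 via (F,hash)
  {CF}: card=320; try (F,hash)→640, (C,nl_idx)→640, (C,merge)→960, (F,merge)→1000, (C,hash)→1200, (C,nl)→3240 …(+1); best=640 via (F,hash)
  {AC}: card=3000; try (C,hash)→1420, (A,merge)→2070, (C,merge)→2140, (A,hash)→2560, (C,nl_idx)→4200, (A,nl)→12080 …(+1); best=1420 via (C,hash)
  {AD}: card=7500; try (D,hash)→2700, (A,hash)→2700, (D,merge)→2850, (A,merge)→2850, (D,nl)→22650, (A,nl)→22650; best=2700 via (D,hash)
  {BD}: card=7500; try (D,hash)→2700, (B,hash)→2700, (D,merge)→2850, (B,merge)→2850, (B,nl_idx)→8850, (D,nl)→22650 …(+1); best=2700 via (D,hash)
  {CEF}: card=9600; try (C,hash)→3100, (E,hash)→3360, (E,merge)→5190, (C,merge)→15820, (C,nl_idx)→18780, (E,nl)→48640 …(+1); best=3100 via (C,hash)
  {ACF}: card=12000; try (A,hash)→3360, (F,hash)→4900, (A,merge)→5190, (F,merge)→40700, (A,nl)→48640, (F,nl)→121420; best=3360 via (A,hash)
  {ACD}: card=150000; try (D,hash)→6820, (C,hash)→11320, (D,merge)→41770, (C,merge)→108340, (C,nl_idx)→205200, (D,nl)→451420 …(+1); best=6820 via (D,hash)
  {ABD}: card=375000; try (B,hash)→12600, (A,hash)→12600, (B,merge)→109050, (A,merge)→109050, (B,nl_idx)→437700, (B,nl)→1127700 …(+1); best=12600 via (B,hash)
  {ACEF}: card=360000; try (A,hash)→15100, (E,hash)→17760, (A,merge)→148450, (E,merge)→184710, (A,nl)→1443100, (E,nl)→1803360; best=15100 via (A,hash)
  {ACDF}: card=600000; try (D,hash)→17760, (F,hash)→157300, (D,merge)→184710, (D,nl)→1803360, (F,merge)→2857100, (F,nl)→6006820; best=17760 via (D,hash)
  {ABCD}: card=7500000; try (B,hash)→159220, (C,hash)→388720, (B,merge)→2858170, (C,merge)→7513240, (B,nl_idx)→8706820, (C,nl_idx)→10137600 …(+2); best=159220 via (B,hash)
  {ACDEF}: card=18000000; try (D,hash)→377500, (E,hash)→620160, (D,merge)→7216450, (E,merge)→12619110, (D,nl)→54015100, (E,nl)→90017760; best=377500 via (D,hash)
  {ABCDF}: card=30000000; try (B,hash)→620160, (F,hash)→7659700, (B,merge)→12619110, (B,nl_idx)→34817760, (B,nl)→90017760, (F,merge)→180159500 …(+1); best=620160 via (B,hash)
  {ABCDEF}: card=900000000; try (B,hash)→18379900, (E,hash)→30622560, (B,merge)→468378850, (E,merge)→780621510, (B,nl_idx)→1044377500, (B,nl)→2700377500 …(+1); best=18379900 via (B,hash)

cost=18379900; order=E,F,C,A,D,B; methods=hash,hash,hash,hash,hash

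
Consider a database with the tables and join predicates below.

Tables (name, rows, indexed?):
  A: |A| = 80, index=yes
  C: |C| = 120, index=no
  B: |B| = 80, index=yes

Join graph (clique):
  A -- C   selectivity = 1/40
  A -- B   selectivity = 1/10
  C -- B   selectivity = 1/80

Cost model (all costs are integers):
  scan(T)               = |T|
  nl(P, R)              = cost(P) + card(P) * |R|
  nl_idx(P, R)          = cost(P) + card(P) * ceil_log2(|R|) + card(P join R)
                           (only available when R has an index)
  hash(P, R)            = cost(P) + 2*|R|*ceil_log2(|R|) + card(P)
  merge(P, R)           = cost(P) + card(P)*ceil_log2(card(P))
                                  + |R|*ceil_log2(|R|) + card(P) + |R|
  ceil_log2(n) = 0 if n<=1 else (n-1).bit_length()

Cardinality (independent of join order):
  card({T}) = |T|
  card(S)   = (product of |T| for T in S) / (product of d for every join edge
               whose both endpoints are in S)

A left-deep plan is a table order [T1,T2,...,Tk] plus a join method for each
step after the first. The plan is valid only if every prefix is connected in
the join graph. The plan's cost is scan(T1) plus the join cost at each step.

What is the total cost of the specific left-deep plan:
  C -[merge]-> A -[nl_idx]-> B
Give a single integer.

3424

step 1: scan C: cost=120, card=120
step 2: join A via merge
    card(P join A) = 120*80/(40) = 240
    cost = 120 + 120*7 + 80*7 + 120 + 80 = 1720
step 3: join B via nl_idx
    card(P join B) = 240*80/(10*80) = 24
    cost = 1720 + 240*7 + 24 = 3424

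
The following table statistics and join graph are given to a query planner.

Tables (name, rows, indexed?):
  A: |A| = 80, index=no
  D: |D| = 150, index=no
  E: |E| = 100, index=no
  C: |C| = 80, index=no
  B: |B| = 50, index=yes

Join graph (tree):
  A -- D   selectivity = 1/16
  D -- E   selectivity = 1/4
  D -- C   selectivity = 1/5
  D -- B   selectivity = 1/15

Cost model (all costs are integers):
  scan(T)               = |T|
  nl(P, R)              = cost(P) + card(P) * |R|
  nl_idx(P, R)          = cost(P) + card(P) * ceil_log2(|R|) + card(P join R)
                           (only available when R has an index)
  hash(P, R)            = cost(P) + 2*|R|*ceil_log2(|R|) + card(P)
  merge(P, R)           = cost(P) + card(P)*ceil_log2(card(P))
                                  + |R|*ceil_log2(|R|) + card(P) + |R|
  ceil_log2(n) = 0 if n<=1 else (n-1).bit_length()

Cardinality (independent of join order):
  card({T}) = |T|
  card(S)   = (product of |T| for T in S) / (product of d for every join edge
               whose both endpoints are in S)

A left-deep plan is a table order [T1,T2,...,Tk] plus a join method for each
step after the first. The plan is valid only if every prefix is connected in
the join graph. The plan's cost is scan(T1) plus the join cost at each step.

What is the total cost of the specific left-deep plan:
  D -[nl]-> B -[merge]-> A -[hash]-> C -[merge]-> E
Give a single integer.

697710

step 1: scan D: cost=150, card=150
step 2: join B via nl
    card(P join B) = 150*50/(15) = 500
    cost = 150 + 150*50 = 7650
step 3: join A via merge
    card(P join A) = 500*80/(16) = 2500
    cost = 7650 + 500*9 + 80*7 + 500 + 80 = 13290
step 4: join C via hash
    card(P join C) = 2500*80/(5) = 40000
    cost = 13290 + 2*80*7 + 2500 = 16910
step 5: join E via merge
    card(P join E) = 40000*100/(4) = 1000000
    cost = 16910 + 40000*16 + 100*7 + 40000 + 100 = 697710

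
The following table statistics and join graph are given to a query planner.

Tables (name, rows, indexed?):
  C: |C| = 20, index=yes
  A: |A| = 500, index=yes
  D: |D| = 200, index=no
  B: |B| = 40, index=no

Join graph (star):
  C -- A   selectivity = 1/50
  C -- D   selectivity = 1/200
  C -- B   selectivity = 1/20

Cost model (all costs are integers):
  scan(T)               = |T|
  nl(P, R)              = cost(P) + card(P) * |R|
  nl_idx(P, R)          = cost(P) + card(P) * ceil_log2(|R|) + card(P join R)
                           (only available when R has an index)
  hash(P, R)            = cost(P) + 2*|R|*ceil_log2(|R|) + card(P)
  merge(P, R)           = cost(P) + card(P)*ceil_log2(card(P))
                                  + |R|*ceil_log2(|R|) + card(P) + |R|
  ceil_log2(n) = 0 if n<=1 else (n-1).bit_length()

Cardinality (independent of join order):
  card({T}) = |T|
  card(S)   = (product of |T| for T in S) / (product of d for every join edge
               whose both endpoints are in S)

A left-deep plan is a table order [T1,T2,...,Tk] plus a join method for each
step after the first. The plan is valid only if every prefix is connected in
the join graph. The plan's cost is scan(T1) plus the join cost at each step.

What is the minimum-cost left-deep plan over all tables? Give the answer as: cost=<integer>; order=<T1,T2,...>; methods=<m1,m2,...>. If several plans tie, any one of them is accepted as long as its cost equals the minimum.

Selinger DP (subsets sized 1..n):
  {C}: scan cost=20, card=20
  {A}: scan cost=500, card=500
  {D}: scan cost=200, card=200
  {B}: scan cost=40, card=40
  {AC}: card=200; try (A,nl_idx)→400, (C,hash)→1200, (C,nl_idx)→3200, (A,merge)→5140, (C,merge)→5620, (A,hash)→9040 …(+2); best=400 via (A,nl_idx)
  {CD}: card=20; try (C,hash)→600, (C,nl_idx)→1220, (D,merge)→1940, (C,merge)→2120, (D,hash)→3240, (D,nl)→4020 …(+1); best=600 via (C,hash)
  {BC}: card=40; try (C,hash)→280, (C,nl_idx)→280, (B,merge)→420, (C,merge)→440, (B,hash)→520, (B,nl)→820 …(+1); best=280 via (C,hash)
  {ACD}: card=200; try (A,nl_idx)→980, (D,hash)→3800, (D,merge)→4000, (A,merge)→5720, (A,hash)→9620, (A,nl)→10600 …(+1); best=980 via (A,nl_idx)
  {ABC}: card=400; try (A,nl_idx)→1040, (B,hash)→1080, (B,merge)→2480, (A,merge)→5560, (B,nl)→8400, (A,hash)→9320 …(+1); best=1040 via (A,nl_idx)
  {BCD}: card=40; try (B,merge)→1000, (B,hash)→1100, (B,nl)→1400, (D,merge)→2360, (D,hash)→3520, (D,nl)→8280; best=1000 via (B,merge)
  {ABCD}: card=400; try (B,hash)→1660, (A,nl_idx)→1760, (B,merge)→3060, (D,hash)→4640, (A,merge)→6280, (D,merge)→6840 …(+4); best=1660 via (B,hash)

cost=1660; order=D,C,A,B; methods=hash,nl_idx,hash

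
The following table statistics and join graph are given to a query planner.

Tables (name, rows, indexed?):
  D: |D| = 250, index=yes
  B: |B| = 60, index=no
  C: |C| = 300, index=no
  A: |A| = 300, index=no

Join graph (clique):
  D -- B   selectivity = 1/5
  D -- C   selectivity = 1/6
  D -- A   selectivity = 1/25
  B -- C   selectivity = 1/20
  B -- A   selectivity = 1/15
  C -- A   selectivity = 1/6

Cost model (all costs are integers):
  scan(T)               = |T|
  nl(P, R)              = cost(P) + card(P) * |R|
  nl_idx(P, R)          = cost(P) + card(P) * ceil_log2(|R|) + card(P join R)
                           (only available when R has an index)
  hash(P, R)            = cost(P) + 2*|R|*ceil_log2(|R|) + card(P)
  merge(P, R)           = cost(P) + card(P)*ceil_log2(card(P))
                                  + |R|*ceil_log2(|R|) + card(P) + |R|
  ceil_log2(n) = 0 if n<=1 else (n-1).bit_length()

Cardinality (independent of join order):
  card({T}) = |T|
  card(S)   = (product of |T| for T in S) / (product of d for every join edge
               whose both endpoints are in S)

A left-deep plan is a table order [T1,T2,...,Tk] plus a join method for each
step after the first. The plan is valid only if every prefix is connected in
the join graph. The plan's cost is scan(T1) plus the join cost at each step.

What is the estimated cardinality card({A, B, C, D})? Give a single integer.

1000

Tables in S: A(300), B(60), C(300), D(250)
Edges inside S: D-B(d=5), D-C(d=6), D-A(d=25), B-C(d=20), B-A(d=15), C-A(d=6)
numerator = 300 * 60 * 300 * 250 = 1350000000
denominator = 5 * 6 * 25 * 20 * 15 * 6 = 1350000
card(S) = 1350000000 / 1350000 = 1000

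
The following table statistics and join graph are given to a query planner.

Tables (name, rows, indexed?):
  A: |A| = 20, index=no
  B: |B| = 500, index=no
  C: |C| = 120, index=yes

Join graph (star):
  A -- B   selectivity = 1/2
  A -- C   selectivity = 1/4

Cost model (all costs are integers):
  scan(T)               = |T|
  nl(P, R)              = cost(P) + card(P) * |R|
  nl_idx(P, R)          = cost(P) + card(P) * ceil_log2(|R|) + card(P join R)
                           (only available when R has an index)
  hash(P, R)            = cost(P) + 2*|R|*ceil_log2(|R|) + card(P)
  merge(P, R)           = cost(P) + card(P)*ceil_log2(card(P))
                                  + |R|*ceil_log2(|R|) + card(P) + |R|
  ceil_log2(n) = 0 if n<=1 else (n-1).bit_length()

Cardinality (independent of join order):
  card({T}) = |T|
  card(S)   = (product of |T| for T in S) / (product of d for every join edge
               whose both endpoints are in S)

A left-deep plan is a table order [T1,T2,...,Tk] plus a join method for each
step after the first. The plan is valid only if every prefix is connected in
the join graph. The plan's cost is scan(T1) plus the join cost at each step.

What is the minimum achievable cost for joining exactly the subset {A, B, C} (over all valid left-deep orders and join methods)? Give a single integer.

7880

Selinger DP over subsets of {A,B,C}:
  {A}: scan cost=20, card=20
  {B}: scan cost=500, card=500
  {C}: scan cost=120, card=120
  {AB}: card=5000; try (A,hash)→1200, (B,merge)→5140, (A,merge)→5620, (B,hash)→9040, (B,nl)→10020, (A,nl)→10500; best=1200 via (A,hash)
  {AC}: card=600; try (A,hash)→440, (C,nl_idx)→760, (C,merge)→1100, (A,merge)→1200, (C,hash)→1720, (C,nl)→2420 …(+1); best=440 via (A,hash)
  {ABC}: card=150000; try (C,hash)→7880, (B,hash)→10040, (B,merge)→12040, (C,merge)→72160, (C,nl_idx)→186200, (B,nl)→300440 …(+1); best=7880 via (C,hash)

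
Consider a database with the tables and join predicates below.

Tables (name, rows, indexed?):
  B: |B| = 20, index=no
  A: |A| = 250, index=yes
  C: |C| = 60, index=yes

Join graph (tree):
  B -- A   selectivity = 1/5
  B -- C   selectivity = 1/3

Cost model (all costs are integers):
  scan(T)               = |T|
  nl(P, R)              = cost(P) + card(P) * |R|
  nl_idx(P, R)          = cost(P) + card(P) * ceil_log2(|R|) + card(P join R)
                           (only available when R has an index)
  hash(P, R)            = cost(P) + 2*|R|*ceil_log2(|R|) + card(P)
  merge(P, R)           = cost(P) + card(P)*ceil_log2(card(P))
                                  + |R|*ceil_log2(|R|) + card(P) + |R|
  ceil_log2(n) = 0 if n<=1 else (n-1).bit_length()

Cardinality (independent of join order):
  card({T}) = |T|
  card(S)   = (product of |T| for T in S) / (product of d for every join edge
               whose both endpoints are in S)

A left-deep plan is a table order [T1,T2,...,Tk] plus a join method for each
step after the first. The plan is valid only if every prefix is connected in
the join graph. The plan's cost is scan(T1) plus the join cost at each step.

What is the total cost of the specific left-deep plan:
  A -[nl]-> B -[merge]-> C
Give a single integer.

step 1: scan A: cost=250, card=250
step 2: join B via nl
    card(P join B) = 250*20/(5) = 1000
    cost = 250 + 250*20 = 5250
step 3: join C via merge
    card(P join C) = 1000*60/(3) = 20000
    cost = 5250 + 1000*10 + 60*6 + 1000 + 60 = 16670

16670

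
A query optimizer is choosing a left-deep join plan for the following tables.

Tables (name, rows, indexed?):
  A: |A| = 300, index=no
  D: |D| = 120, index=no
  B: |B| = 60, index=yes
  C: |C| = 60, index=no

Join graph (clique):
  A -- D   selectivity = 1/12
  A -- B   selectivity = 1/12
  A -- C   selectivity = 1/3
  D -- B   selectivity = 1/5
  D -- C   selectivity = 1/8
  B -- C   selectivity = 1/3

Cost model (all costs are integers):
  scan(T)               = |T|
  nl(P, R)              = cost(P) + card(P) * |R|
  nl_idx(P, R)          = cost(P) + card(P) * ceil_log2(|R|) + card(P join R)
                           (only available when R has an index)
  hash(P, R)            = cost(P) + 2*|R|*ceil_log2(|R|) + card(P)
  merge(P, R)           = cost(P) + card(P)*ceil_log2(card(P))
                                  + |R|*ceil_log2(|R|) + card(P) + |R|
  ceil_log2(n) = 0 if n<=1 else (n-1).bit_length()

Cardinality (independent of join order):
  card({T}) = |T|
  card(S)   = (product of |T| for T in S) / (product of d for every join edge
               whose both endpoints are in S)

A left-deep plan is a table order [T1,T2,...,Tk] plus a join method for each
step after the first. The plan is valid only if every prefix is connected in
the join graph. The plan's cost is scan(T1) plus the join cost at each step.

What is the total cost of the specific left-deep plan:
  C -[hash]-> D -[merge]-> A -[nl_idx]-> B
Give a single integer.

step 1: scan C: cost=60, card=60
step 2: join D via hash
    card(P join D) = 60*120/(8) = 900
    cost = 60 + 2*120*7 + 60 = 1800
step 3: join A via merge
    card(P join A) = 900*300/(12*3) = 7500
    cost = 1800 + 900*10 + 300*9 + 900 + 300 = 14700
step 4: join B via nl_idx
    card(P join B) = 7500*60/(12*5*3) = 2500
    cost = 14700 + 7500*6 + 2500 = 62200

62200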